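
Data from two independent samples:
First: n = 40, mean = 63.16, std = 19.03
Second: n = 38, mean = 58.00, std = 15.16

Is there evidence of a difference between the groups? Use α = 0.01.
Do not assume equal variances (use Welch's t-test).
Welch's two-sample t-test:
H₀: μ₁ = μ₂
H₁: μ₁ ≠ μ₂
s₁²/n₁ = 19.03²/40 = 9.0535,  s₂²/n₂ = 15.16²/38 = 6.0480
SE = √(s₁²/n₁ + s₂²/n₂) = √(9.0535 + 6.0480) = 3.8861
df (Welch-Satterthwaite) = (s₁²/n₁ + s₂²/n₂)² / [(s₁²/n₁)²/(n₁-1) + (s₂²/n₂)²/(n₂-1)] ≈ 73.80
t = (x̄₁ - x̄₂) / SE = (63.16 - 58.00) / 3.8861 = 5.16 / 3.8861 = 1.328
p-value = 0.1883

Since p-value > α = 0.01, we fail to reject H₀.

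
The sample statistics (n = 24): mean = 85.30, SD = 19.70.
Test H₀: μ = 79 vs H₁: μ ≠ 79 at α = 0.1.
One-sample t-test:
H₀: μ = 79
H₁: μ ≠ 79
df = n - 1 = 23
t = (x̄ - μ₀) / (s/√n) = (85.30 - 79) / (19.70/√24) = 1.567
p-value = 0.1308

Since p-value > α = 0.1, we fail to reject H₀.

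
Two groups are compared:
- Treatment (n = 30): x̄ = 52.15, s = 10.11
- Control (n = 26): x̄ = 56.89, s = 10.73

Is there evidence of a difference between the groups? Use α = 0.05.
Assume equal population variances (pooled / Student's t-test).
Student's two-sample t-test (equal variances):
H₀: μ₁ = μ₂
H₁: μ₁ ≠ μ₂
df = n₁ + n₂ - 2 = 54
Pooled variance s_p² = [(n₁-1)s₁² + (n₂-1)s₂²] / (n₁ + n₂ - 2) = [(29)(10.11²) + (25)(10.73²)] / 54 = 108.1940
SE = √(s_p²(1/n₁ + 1/n₂)) = √(108.1940 × (1/30 + 1/26)) = 2.7871
t = (x̄₁ - x̄₂) / SE = (52.15 - 56.89) / 2.7871 = -4.74 / 2.7871 = -1.701
p-value = 0.0948

Since p-value > α = 0.05, we fail to reject H₀.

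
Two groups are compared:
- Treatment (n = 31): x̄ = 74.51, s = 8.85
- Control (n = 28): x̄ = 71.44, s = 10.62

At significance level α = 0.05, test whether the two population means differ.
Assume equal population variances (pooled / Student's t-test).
Student's two-sample t-test (equal variances):
H₀: μ₁ = μ₂
H₁: μ₁ ≠ μ₂
df = n₁ + n₂ - 2 = 57
Pooled variance s_p² = [(n₁-1)s₁² + (n₂-1)s₂²] / (n₁ + n₂ - 2) = [(30)(8.85²) + (27)(10.62²)] / 57 = 94.6466
SE = √(s_p²(1/n₁ + 1/n₂)) = √(94.6466 × (1/31 + 1/28)) = 2.5364
t = (x̄₁ - x̄₂) / SE = (74.51 - 71.44) / 2.5364 = 3.07 / 2.5364 = 1.210
p-value = 0.2311

Since p-value > α = 0.05, we fail to reject H₀.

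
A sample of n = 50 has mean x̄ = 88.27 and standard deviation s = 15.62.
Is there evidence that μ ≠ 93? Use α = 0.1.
One-sample t-test:
H₀: μ = 93
H₁: μ ≠ 93
df = n - 1 = 49
t = (x̄ - μ₀) / (s/√n) = (88.27 - 93) / (15.62/√50) = -2.141
p-value = 0.0373

Since p-value < α = 0.1, we reject H₀.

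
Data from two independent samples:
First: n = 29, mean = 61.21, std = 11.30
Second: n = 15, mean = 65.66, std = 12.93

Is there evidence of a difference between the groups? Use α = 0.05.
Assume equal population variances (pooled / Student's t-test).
Student's two-sample t-test (equal variances):
H₀: μ₁ = μ₂
H₁: μ₁ ≠ μ₂
df = n₁ + n₂ - 2 = 42
Pooled variance s_p² = [(n₁-1)s₁² + (n₂-1)s₂²] / (n₁ + n₂ - 2) = [(28)(11.30²) + (14)(12.93²)] / 42 = 140.8550
SE = √(s_p²(1/n₁ + 1/n₂)) = √(140.8550 × (1/29 + 1/15)) = 3.7746
t = (x̄₁ - x̄₂) / SE = (61.21 - 65.66) / 3.7746 = -4.45 / 3.7746 = -1.179
p-value = 0.2451

Since p-value > α = 0.05, we fail to reject H₀.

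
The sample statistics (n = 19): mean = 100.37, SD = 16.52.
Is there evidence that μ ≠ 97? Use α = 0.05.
One-sample t-test:
H₀: μ = 97
H₁: μ ≠ 97
df = n - 1 = 18
t = (x̄ - μ₀) / (s/√n) = (100.37 - 97) / (16.52/√19) = 0.889
p-value = 0.3856

Since p-value > α = 0.05, we fail to reject H₀.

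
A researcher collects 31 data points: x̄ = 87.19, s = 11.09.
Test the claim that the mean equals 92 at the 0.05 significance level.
One-sample t-test:
H₀: μ = 92
H₁: μ ≠ 92
df = n - 1 = 30
t = (x̄ - μ₀) / (s/√n) = (87.19 - 92) / (11.09/√31) = -2.415
p-value = 0.0220

Since p-value < α = 0.05, we reject H₀.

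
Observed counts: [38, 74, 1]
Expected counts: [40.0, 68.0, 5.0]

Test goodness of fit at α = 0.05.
Chi-square goodness of fit test:
H₀: observed counts match expected distribution
H₁: observed counts differ from expected distribution
df = k - 1 = 2
χ² = Σ(O - E)²/E
   = (38 - 40.0)²/40.0 + (74 - 68.0)²/68.0 + (1 - 5.0)²/5.0
   = 0.100 + 0.529 + 3.200
   = 3.83
p-value = 0.1474

Since p-value > α = 0.05, we fail to reject H₀.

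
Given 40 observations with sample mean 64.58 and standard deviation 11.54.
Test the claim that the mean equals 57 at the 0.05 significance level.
One-sample t-test:
H₀: μ = 57
H₁: μ ≠ 57
df = n - 1 = 39
t = (x̄ - μ₀) / (s/√n) = (64.58 - 57) / (11.54/√40) = 4.154
p-value = 0.0002

Since p-value < α = 0.05, we reject H₀.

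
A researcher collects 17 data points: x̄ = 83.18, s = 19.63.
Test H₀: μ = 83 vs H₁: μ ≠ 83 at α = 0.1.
One-sample t-test:
H₀: μ = 83
H₁: μ ≠ 83
df = n - 1 = 16
t = (x̄ - μ₀) / (s/√n) = (83.18 - 83) / (19.63/√17) = 0.038
p-value = 0.9703

Since p-value > α = 0.1, we fail to reject H₀.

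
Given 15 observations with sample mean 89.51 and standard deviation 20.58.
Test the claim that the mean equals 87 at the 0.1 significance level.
One-sample t-test:
H₀: μ = 87
H₁: μ ≠ 87
df = n - 1 = 14
t = (x̄ - μ₀) / (s/√n) = (89.51 - 87) / (20.58/√15) = 0.472
p-value = 0.6439

Since p-value > α = 0.1, we fail to reject H₀.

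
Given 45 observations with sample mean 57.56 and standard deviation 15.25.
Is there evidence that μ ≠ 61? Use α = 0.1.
One-sample t-test:
H₀: μ = 61
H₁: μ ≠ 61
df = n - 1 = 44
t = (x̄ - μ₀) / (s/√n) = (57.56 - 61) / (15.25/√45) = -1.513
p-value = 0.1374

Since p-value > α = 0.1, we fail to reject H₀.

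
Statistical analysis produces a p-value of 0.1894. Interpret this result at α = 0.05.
Since p = 0.1894 > α = 0.05, fail to reject H₀.
There is insufficient evidence to reject the null hypothesis; the result is not statistically significant at the 0.05 level.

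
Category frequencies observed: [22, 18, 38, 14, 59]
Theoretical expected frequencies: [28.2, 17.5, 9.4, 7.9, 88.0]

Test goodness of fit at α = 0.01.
Chi-square goodness of fit test:
H₀: observed counts match expected distribution
H₁: observed counts differ from expected distribution
df = k - 1 = 4
χ² = Σ(O - E)²/E
   = (22 - 28.2)²/28.2 + (18 - 17.5)²/17.5 + (38 - 9.4)²/9.4 + (14 - 7.9)²/7.9 + (59 - 88.0)²/88.0
   = 1.363 + 0.014 + 87.017 + 4.710 + 9.557
   = 102.66
p-value < 0.0001

Since p-value < α = 0.01, we reject H₀.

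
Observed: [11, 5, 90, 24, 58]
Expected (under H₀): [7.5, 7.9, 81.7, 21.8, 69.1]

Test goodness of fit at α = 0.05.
Chi-square goodness of fit test:
H₀: observed counts match expected distribution
H₁: observed counts differ from expected distribution
df = k - 1 = 4
χ² = Σ(O - E)²/E
   = (11 - 7.5)²/7.5 + (5 - 7.9)²/7.9 + (90 - 81.7)²/81.7 + (24 - 21.8)²/21.8 + (58 - 69.1)²/69.1
   = 1.633 + 1.065 + 0.843 + 0.222 + 1.783
   = 5.55
p-value = 0.2357

Since p-value > α = 0.05, we fail to reject H₀.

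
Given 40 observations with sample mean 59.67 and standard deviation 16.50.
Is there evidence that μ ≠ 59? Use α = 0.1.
One-sample t-test:
H₀: μ = 59
H₁: μ ≠ 59
df = n - 1 = 39
t = (x̄ - μ₀) / (s/√n) = (59.67 - 59) / (16.50/√40) = 0.257
p-value = 0.7987

Since p-value > α = 0.1, we fail to reject H₀.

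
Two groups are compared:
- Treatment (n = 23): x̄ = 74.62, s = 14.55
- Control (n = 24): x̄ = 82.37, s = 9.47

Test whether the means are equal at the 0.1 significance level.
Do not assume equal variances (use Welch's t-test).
Welch's two-sample t-test:
H₀: μ₁ = μ₂
H₁: μ₁ ≠ μ₂
s₁²/n₁ = 14.55²/23 = 9.2045,  s₂²/n₂ = 9.47²/24 = 3.7367
SE = √(s₁²/n₁ + s₂²/n₂) = √(9.2045 + 3.7367) = 3.5974
df (Welch-Satterthwaite) = (s₁²/n₁ + s₂²/n₂)² / [(s₁²/n₁)²/(n₁-1) + (s₂²/n₂)²/(n₂-1)] ≈ 37.57
t = (x̄₁ - x̄₂) / SE = (74.62 - 82.37) / 3.5974 = -7.75 / 3.5974 = -2.154
p-value = 0.0377

Since p-value < α = 0.1, we reject H₀.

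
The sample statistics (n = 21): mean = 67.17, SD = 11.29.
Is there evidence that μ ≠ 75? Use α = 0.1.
One-sample t-test:
H₀: μ = 75
H₁: μ ≠ 75
df = n - 1 = 20
t = (x̄ - μ₀) / (s/√n) = (67.17 - 75) / (11.29/√21) = -3.178
p-value = 0.0047

Since p-value < α = 0.1, we reject H₀.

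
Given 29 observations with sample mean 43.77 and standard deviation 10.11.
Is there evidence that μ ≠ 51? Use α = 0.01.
One-sample t-test:
H₀: μ = 51
H₁: μ ≠ 51
df = n - 1 = 28
t = (x̄ - μ₀) / (s/√n) = (43.77 - 51) / (10.11/√29) = -3.851
p-value = 0.0006

Since p-value < α = 0.01, we reject H₀.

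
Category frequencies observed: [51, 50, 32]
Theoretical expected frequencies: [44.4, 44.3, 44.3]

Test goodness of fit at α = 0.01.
Chi-square goodness of fit test:
H₀: observed counts match expected distribution
H₁: observed counts differ from expected distribution
df = k - 1 = 2
χ² = Σ(O - E)²/E
   = (51 - 44.4)²/44.4 + (50 - 44.3)²/44.3 + (32 - 44.3)²/44.3
   = 0.981 + 0.733 + 3.415
   = 5.13
p-value = 0.0769

Since p-value > α = 0.01, we fail to reject H₀.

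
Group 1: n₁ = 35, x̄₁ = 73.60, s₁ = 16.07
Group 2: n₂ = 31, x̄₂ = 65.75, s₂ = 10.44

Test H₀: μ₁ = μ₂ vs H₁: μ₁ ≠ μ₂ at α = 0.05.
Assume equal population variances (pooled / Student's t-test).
Student's two-sample t-test (equal variances):
H₀: μ₁ = μ₂
H₁: μ₁ ≠ μ₂
df = n₁ + n₂ - 2 = 64
Pooled variance s_p² = [(n₁-1)s₁² + (n₂-1)s₂²] / (n₁ + n₂ - 2) = [(34)(16.07²) + (30)(10.44²)] / 64 = 188.2834
SE = √(s_p²(1/n₁ + 1/n₂)) = √(188.2834 × (1/35 + 1/31)) = 3.3843
t = (x̄₁ - x̄₂) / SE = (73.60 - 65.75) / 3.3843 = 7.85 / 3.3843 = 2.320
p-value = 0.0236

Since p-value < α = 0.05, we reject H₀.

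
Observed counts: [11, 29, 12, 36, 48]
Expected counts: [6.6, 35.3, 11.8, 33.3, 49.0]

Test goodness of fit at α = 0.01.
Chi-square goodness of fit test:
H₀: observed counts match expected distribution
H₁: observed counts differ from expected distribution
df = k - 1 = 4
χ² = Σ(O - E)²/E
   = (11 - 6.6)²/6.6 + (29 - 35.3)²/35.3 + (12 - 11.8)²/11.8 + (36 - 33.3)²/33.3 + (48 - 49.0)²/49.0
   = 2.933 + 1.124 + 0.003 + 0.219 + 0.020
   = 4.30
p-value = 0.3669

Since p-value > α = 0.01, we fail to reject H₀.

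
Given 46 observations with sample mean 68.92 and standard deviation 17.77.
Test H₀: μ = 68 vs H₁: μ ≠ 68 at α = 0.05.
One-sample t-test:
H₀: μ = 68
H₁: μ ≠ 68
df = n - 1 = 45
t = (x̄ - μ₀) / (s/√n) = (68.92 - 68) / (17.77/√46) = 0.351
p-value = 0.7271

Since p-value > α = 0.05, we fail to reject H₀.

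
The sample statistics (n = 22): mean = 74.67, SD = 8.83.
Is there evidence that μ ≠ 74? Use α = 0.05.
One-sample t-test:
H₀: μ = 74
H₁: μ ≠ 74
df = n - 1 = 21
t = (x̄ - μ₀) / (s/√n) = (74.67 - 74) / (8.83/√22) = 0.356
p-value = 0.7255

Since p-value > α = 0.05, we fail to reject H₀.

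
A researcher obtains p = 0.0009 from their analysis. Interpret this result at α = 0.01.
Since p = 0.0009 < α = 0.01, reject H₀.
There is sufficient evidence to reject the null hypothesis; the result is statistically significant at the 0.01 level.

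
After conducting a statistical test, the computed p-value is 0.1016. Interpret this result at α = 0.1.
Since p = 0.1016 > α = 0.1, fail to reject H₀.
There is insufficient evidence to reject the null hypothesis; the result is not statistically significant at the 0.1 level.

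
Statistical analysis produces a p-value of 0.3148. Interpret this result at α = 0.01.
Since p = 0.3148 > α = 0.01, fail to reject H₀.
There is insufficient evidence to reject the null hypothesis; the result is not statistically significant at the 0.01 level.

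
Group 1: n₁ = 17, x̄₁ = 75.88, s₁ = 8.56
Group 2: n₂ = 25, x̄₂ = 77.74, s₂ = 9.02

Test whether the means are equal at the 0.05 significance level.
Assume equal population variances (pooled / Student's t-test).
Student's two-sample t-test (equal variances):
H₀: μ₁ = μ₂
H₁: μ₁ ≠ μ₂
df = n₁ + n₂ - 2 = 40
Pooled variance s_p² = [(n₁-1)s₁² + (n₂-1)s₂²] / (n₁ + n₂ - 2) = [(16)(8.56²) + (24)(9.02²)] / 40 = 78.1257
SE = √(s_p²(1/n₁ + 1/n₂)) = √(78.1257 × (1/17 + 1/25)) = 2.7786
t = (x̄₁ - x̄₂) / SE = (75.88 - 77.74) / 2.7786 = -1.86 / 2.7786 = -0.669
p-value = 0.5071

Since p-value > α = 0.05, we fail to reject H₀.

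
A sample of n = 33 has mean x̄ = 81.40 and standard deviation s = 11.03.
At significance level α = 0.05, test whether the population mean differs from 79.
One-sample t-test:
H₀: μ = 79
H₁: μ ≠ 79
df = n - 1 = 32
t = (x̄ - μ₀) / (s/√n) = (81.40 - 79) / (11.03/√33) = 1.250
p-value = 0.2204

Since p-value > α = 0.05, we fail to reject H₀.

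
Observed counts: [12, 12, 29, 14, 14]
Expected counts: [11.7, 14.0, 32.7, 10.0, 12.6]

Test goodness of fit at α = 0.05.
Chi-square goodness of fit test:
H₀: observed counts match expected distribution
H₁: observed counts differ from expected distribution
df = k - 1 = 4
χ² = Σ(O - E)²/E
   = (12 - 11.7)²/11.7 + (12 - 14.0)²/14.0 + (29 - 32.7)²/32.7 + (14 - 10.0)²/10.0 + (14 - 12.6)²/12.6
   = 0.008 + 0.286 + 0.419 + 1.600 + 0.156
   = 2.47
p-value = 0.6504

Since p-value > α = 0.05, we fail to reject H₀.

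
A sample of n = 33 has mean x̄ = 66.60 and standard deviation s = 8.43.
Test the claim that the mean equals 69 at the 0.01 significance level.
One-sample t-test:
H₀: μ = 69
H₁: μ ≠ 69
df = n - 1 = 32
t = (x̄ - μ₀) / (s/√n) = (66.60 - 69) / (8.43/√33) = -1.635
p-value = 0.1118

Since p-value > α = 0.01, we fail to reject H₀.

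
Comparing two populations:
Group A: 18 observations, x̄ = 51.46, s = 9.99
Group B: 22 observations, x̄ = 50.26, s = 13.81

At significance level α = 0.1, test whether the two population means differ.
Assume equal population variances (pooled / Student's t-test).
Student's two-sample t-test (equal variances):
H₀: μ₁ = μ₂
H₁: μ₁ ≠ μ₂
df = n₁ + n₂ - 2 = 38
Pooled variance s_p² = [(n₁-1)s₁² + (n₂-1)s₂²] / (n₁ + n₂ - 2) = [(17)(9.99²) + (21)(13.81²)] / 38 = 150.0432
SE = √(s_p²(1/n₁ + 1/n₂)) = √(150.0432 × (1/18 + 1/22)) = 3.8931
t = (x̄₁ - x̄₂) / SE = (51.46 - 50.26) / 3.8931 = 1.20 / 3.8931 = 0.308
p-value = 0.7596

Since p-value > α = 0.1, we fail to reject H₀.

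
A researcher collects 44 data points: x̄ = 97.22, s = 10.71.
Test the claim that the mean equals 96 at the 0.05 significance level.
One-sample t-test:
H₀: μ = 96
H₁: μ ≠ 96
df = n - 1 = 43
t = (x̄ - μ₀) / (s/√n) = (97.22 - 96) / (10.71/√44) = 0.756
p-value = 0.4540

Since p-value > α = 0.05, we fail to reject H₀.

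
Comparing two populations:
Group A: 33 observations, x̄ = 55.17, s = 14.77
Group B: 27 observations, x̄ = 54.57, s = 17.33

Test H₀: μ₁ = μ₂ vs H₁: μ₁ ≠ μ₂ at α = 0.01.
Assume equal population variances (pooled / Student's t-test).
Student's two-sample t-test (equal variances):
H₀: μ₁ = μ₂
H₁: μ₁ ≠ μ₂
df = n₁ + n₂ - 2 = 58
Pooled variance s_p² = [(n₁-1)s₁² + (n₂-1)s₂²] / (n₁ + n₂ - 2) = [(32)(14.77²) + (26)(17.33²)] / 58 = 254.9904
SE = √(s_p²(1/n₁ + 1/n₂)) = √(254.9904 × (1/33 + 1/27)) = 4.1438
t = (x̄₁ - x̄₂) / SE = (55.17 - 54.57) / 4.1438 = 0.60 / 4.1438 = 0.145
p-value = 0.8854

Since p-value > α = 0.01, we fail to reject H₀.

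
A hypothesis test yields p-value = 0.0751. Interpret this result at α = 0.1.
Since p = 0.0751 < α = 0.1, reject H₀.
There is sufficient evidence to reject the null hypothesis; the result is statistically significant at the 0.1 level.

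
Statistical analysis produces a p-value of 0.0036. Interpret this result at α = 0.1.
Since p = 0.0036 < α = 0.1, reject H₀.
There is sufficient evidence to reject the null hypothesis; the result is statistically significant at the 0.1 level.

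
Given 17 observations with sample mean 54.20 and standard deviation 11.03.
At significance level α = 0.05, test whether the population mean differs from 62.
One-sample t-test:
H₀: μ = 62
H₁: μ ≠ 62
df = n - 1 = 16
t = (x̄ - μ₀) / (s/√n) = (54.20 - 62) / (11.03/√17) = -2.916
p-value = 0.0101

Since p-value < α = 0.05, we reject H₀.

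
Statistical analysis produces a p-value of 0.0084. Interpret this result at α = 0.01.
Since p = 0.0084 < α = 0.01, reject H₀.
There is sufficient evidence to reject the null hypothesis; the result is statistically significant at the 0.01 level.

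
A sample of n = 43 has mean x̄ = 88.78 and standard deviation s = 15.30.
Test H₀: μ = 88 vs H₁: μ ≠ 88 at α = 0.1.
One-sample t-test:
H₀: μ = 88
H₁: μ ≠ 88
df = n - 1 = 42
t = (x̄ - μ₀) / (s/√n) = (88.78 - 88) / (15.30/√43) = 0.334
p-value = 0.7398

Since p-value > α = 0.1, we fail to reject H₀.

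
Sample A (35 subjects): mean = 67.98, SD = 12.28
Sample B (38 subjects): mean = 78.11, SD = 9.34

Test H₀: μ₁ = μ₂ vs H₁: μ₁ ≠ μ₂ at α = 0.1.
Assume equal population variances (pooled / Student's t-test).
Student's two-sample t-test (equal variances):
H₀: μ₁ = μ₂
H₁: μ₁ ≠ μ₂
df = n₁ + n₂ - 2 = 71
Pooled variance s_p² = [(n₁-1)s₁² + (n₂-1)s₂²] / (n₁ + n₂ - 2) = [(34)(12.28²) + (37)(9.34²)] / 71 = 117.6741
SE = √(s_p²(1/n₁ + 1/n₂)) = √(117.6741 × (1/35 + 1/38)) = 2.5414
t = (x̄₁ - x̄₂) / SE = (67.98 - 78.11) / 2.5414 = -10.13 / 2.5414 = -3.986
p-value = 0.0002

Since p-value < α = 0.1, we reject H₀.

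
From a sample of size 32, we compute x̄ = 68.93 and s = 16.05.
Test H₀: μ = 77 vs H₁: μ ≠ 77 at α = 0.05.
One-sample t-test:
H₀: μ = 77
H₁: μ ≠ 77
df = n - 1 = 31
t = (x̄ - μ₀) / (s/√n) = (68.93 - 77) / (16.05/√32) = -2.844
p-value = 0.0078

Since p-value < α = 0.05, we reject H₀.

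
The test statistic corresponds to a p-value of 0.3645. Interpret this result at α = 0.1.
Since p = 0.3645 > α = 0.1, fail to reject H₀.
There is insufficient evidence to reject the null hypothesis; the result is not statistically significant at the 0.1 level.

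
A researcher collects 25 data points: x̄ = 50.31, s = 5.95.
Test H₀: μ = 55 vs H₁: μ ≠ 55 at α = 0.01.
One-sample t-test:
H₀: μ = 55
H₁: μ ≠ 55
df = n - 1 = 24
t = (x̄ - μ₀) / (s/√n) = (50.31 - 55) / (5.95/√25) = -3.941
p-value = 0.0006

Since p-value < α = 0.01, we reject H₀.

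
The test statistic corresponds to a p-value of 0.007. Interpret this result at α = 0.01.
Since p = 0.007 < α = 0.01, reject H₀.
There is sufficient evidence to reject the null hypothesis; the result is statistically significant at the 0.01 level.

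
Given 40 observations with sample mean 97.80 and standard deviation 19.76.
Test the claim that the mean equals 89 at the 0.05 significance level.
One-sample t-test:
H₀: μ = 89
H₁: μ ≠ 89
df = n - 1 = 39
t = (x̄ - μ₀) / (s/√n) = (97.80 - 89) / (19.76/√40) = 2.817
p-value = 0.0076

Since p-value < α = 0.05, we reject H₀.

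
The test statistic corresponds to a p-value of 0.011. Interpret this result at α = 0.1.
Since p = 0.011 < α = 0.1, reject H₀.
There is sufficient evidence to reject the null hypothesis; the result is statistically significant at the 0.1 level.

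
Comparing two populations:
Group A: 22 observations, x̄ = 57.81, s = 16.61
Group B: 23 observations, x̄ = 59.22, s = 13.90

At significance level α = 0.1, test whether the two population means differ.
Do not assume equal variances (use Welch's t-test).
Welch's two-sample t-test:
H₀: μ₁ = μ₂
H₁: μ₁ ≠ μ₂
s₁²/n₁ = 16.61²/22 = 12.5405,  s₂²/n₂ = 13.90²/23 = 8.4004
SE = √(s₁²/n₁ + s₂²/n₂) = √(12.5405 + 8.4004) = 4.5761
df (Welch-Satterthwaite) = (s₁²/n₁ + s₂²/n₂)² / [(s₁²/n₁)²/(n₁-1) + (s₂²/n₂)²/(n₂-1)] ≈ 41.00
t = (x̄₁ - x̄₂) / SE = (57.81 - 59.22) / 4.5761 = -1.41 / 4.5761 = -0.308
p-value = 0.7596

Since p-value > α = 0.1, we fail to reject H₀.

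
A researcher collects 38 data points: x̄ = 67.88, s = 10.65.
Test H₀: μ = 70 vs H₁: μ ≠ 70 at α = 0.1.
One-sample t-test:
H₀: μ = 70
H₁: μ ≠ 70
df = n - 1 = 37
t = (x̄ - μ₀) / (s/√n) = (67.88 - 70) / (10.65/√38) = -1.227
p-value = 0.2275

Since p-value > α = 0.1, we fail to reject H₀.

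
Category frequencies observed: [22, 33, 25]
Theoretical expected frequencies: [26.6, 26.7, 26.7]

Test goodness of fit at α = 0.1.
Chi-square goodness of fit test:
H₀: observed counts match expected distribution
H₁: observed counts differ from expected distribution
df = k - 1 = 2
χ² = Σ(O - E)²/E
   = (22 - 26.6)²/26.6 + (33 - 26.7)²/26.7 + (25 - 26.7)²/26.7
   = 0.795 + 1.487 + 0.108
   = 2.39
p-value = 0.3027

Since p-value > α = 0.1, we fail to reject H₀.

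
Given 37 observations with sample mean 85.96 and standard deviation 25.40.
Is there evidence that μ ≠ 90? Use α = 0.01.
One-sample t-test:
H₀: μ = 90
H₁: μ ≠ 90
df = n - 1 = 36
t = (x̄ - μ₀) / (s/√n) = (85.96 - 90) / (25.40/√37) = -0.967
p-value = 0.3398

Since p-value > α = 0.01, we fail to reject H₀.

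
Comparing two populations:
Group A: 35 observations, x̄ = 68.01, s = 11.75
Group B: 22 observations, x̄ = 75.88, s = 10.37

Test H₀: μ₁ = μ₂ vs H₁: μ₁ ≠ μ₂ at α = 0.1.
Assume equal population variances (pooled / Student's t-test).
Student's two-sample t-test (equal variances):
H₀: μ₁ = μ₂
H₁: μ₁ ≠ μ₂
df = n₁ + n₂ - 2 = 55
Pooled variance s_p² = [(n₁-1)s₁² + (n₂-1)s₂²] / (n₁ + n₂ - 2) = [(34)(11.75²) + (21)(10.37²)] / 55 = 126.4073
SE = √(s_p²(1/n₁ + 1/n₂)) = √(126.4073 × (1/35 + 1/22)) = 3.0590
t = (x̄₁ - x̄₂) / SE = (68.01 - 75.88) / 3.0590 = -7.87 / 3.0590 = -2.573
p-value = 0.0128

Since p-value < α = 0.1, we reject H₀.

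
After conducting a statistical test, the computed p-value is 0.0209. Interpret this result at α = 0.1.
Since p = 0.0209 < α = 0.1, reject H₀.
There is sufficient evidence to reject the null hypothesis; the result is statistically significant at the 0.1 level.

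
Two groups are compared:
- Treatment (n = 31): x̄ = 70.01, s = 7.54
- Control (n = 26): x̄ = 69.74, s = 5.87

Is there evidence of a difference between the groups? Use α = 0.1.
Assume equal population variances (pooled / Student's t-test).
Student's two-sample t-test (equal variances):
H₀: μ₁ = μ₂
H₁: μ₁ ≠ μ₂
df = n₁ + n₂ - 2 = 55
Pooled variance s_p² = [(n₁-1)s₁² + (n₂-1)s₂²] / (n₁ + n₂ - 2) = [(30)(7.54²) + (25)(5.87²)] / 55 = 46.6722
SE = √(s_p²(1/n₁ + 1/n₂)) = √(46.6722 × (1/31 + 1/26)) = 1.8168
t = (x̄₁ - x̄₂) / SE = (70.01 - 69.74) / 1.8168 = 0.27 / 1.8168 = 0.149
p-value = 0.8824

Since p-value > α = 0.1, we fail to reject H₀.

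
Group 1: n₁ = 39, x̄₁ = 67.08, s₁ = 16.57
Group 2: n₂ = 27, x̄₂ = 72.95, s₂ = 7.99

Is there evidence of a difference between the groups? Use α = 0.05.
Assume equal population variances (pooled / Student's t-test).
Student's two-sample t-test (equal variances):
H₀: μ₁ = μ₂
H₁: μ₁ ≠ μ₂
df = n₁ + n₂ - 2 = 64
Pooled variance s_p² = [(n₁-1)s₁² + (n₂-1)s₂²] / (n₁ + n₂ - 2) = [(38)(16.57²) + (26)(7.99²)] / 64 = 188.9580
SE = √(s_p²(1/n₁ + 1/n₂)) = √(188.9580 × (1/39 + 1/27)) = 3.4414
t = (x̄₁ - x̄₂) / SE = (67.08 - 72.95) / 3.4414 = -5.87 / 3.4414 = -1.706
p-value = 0.0929

Since p-value > α = 0.05, we fail to reject H₀.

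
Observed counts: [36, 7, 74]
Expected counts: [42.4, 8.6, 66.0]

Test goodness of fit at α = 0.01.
Chi-square goodness of fit test:
H₀: observed counts match expected distribution
H₁: observed counts differ from expected distribution
df = k - 1 = 2
χ² = Σ(O - E)²/E
   = (36 - 42.4)²/42.4 + (7 - 8.6)²/8.6 + (74 - 66.0)²/66.0
   = 0.966 + 0.298 + 0.970
   = 2.23
p-value = 0.3274

Since p-value > α = 0.01, we fail to reject H₀.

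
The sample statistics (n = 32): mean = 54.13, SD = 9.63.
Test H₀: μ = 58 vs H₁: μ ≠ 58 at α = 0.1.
One-sample t-test:
H₀: μ = 58
H₁: μ ≠ 58
df = n - 1 = 31
t = (x̄ - μ₀) / (s/√n) = (54.13 - 58) / (9.63/√32) = -2.273
p-value = 0.0301

Since p-value < α = 0.1, we reject H₀.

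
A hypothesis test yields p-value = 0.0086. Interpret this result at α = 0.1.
Since p = 0.0086 < α = 0.1, reject H₀.
There is sufficient evidence to reject the null hypothesis; the result is statistically significant at the 0.1 level.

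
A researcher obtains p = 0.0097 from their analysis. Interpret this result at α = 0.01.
Since p = 0.0097 < α = 0.01, reject H₀.
There is sufficient evidence to reject the null hypothesis; the result is statistically significant at the 0.01 level.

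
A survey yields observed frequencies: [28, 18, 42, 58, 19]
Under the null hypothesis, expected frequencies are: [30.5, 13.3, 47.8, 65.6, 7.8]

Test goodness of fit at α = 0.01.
Chi-square goodness of fit test:
H₀: observed counts match expected distribution
H₁: observed counts differ from expected distribution
df = k - 1 = 4
χ² = Σ(O - E)²/E
   = (28 - 30.5)²/30.5 + (18 - 13.3)²/13.3 + (42 - 47.8)²/47.8 + (58 - 65.6)²/65.6 + (19 - 7.8)²/7.8
   = 0.205 + 1.661 + 0.704 + 0.880 + 16.082
   = 19.53
p-value = 0.0006

Since p-value < α = 0.01, we reject H₀.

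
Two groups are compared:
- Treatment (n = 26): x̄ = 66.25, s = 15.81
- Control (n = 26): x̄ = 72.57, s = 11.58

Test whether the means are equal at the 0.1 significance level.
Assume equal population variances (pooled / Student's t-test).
Student's two-sample t-test (equal variances):
H₀: μ₁ = μ₂
H₁: μ₁ ≠ μ₂
df = n₁ + n₂ - 2 = 50
Pooled variance s_p² = [(n₁-1)s₁² + (n₂-1)s₂²] / (n₁ + n₂ - 2) = [(25)(15.81²) + (25)(11.58²)] / 50 = 192.0263
SE = √(s_p²(1/n₁ + 1/n₂)) = √(192.0263 × (1/26 + 1/26)) = 3.8433
t = (x̄₁ - x̄₂) / SE = (66.25 - 72.57) / 3.8433 = -6.32 / 3.8433 = -1.644
p-value = 0.1064

Since p-value > α = 0.1, we fail to reject H₀.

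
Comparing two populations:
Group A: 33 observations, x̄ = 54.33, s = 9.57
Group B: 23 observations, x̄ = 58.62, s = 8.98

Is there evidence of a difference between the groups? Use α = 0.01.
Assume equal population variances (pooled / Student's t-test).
Student's two-sample t-test (equal variances):
H₀: μ₁ = μ₂
H₁: μ₁ ≠ μ₂
df = n₁ + n₂ - 2 = 54
Pooled variance s_p² = [(n₁-1)s₁² + (n₂-1)s₂²] / (n₁ + n₂ - 2) = [(32)(9.57²) + (22)(8.98²)] / 54 = 87.1260
SE = √(s_p²(1/n₁ + 1/n₂)) = √(87.1260 × (1/33 + 1/23)) = 2.5354
t = (x̄₁ - x̄₂) / SE = (54.33 - 58.62) / 2.5354 = -4.29 / 2.5354 = -1.692
p-value = 0.0964

Since p-value > α = 0.01, we fail to reject H₀.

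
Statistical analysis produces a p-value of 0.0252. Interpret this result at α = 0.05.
Since p = 0.0252 < α = 0.05, reject H₀.
There is sufficient evidence to reject the null hypothesis; the result is statistically significant at the 0.05 level.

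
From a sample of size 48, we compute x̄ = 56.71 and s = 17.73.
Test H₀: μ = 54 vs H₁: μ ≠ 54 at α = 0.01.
One-sample t-test:
H₀: μ = 54
H₁: μ ≠ 54
df = n - 1 = 47
t = (x̄ - μ₀) / (s/√n) = (56.71 - 54) / (17.73/√48) = 1.059
p-value = 0.2950

Since p-value > α = 0.01, we fail to reject H₀.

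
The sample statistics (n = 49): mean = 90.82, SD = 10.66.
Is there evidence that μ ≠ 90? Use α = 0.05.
One-sample t-test:
H₀: μ = 90
H₁: μ ≠ 90
df = n - 1 = 48
t = (x̄ - μ₀) / (s/√n) = (90.82 - 90) / (10.66/√49) = 0.538
p-value = 0.5927

Since p-value > α = 0.05, we fail to reject H₀.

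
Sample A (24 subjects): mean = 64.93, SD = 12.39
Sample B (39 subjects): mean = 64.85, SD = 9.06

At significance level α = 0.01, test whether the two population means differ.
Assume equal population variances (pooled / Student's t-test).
Student's two-sample t-test (equal variances):
H₀: μ₁ = μ₂
H₁: μ₁ ≠ μ₂
df = n₁ + n₂ - 2 = 61
Pooled variance s_p² = [(n₁-1)s₁² + (n₂-1)s₂²] / (n₁ + n₂ - 2) = [(23)(12.39²) + (38)(9.06²)] / 61 = 109.0157
SE = √(s_p²(1/n₁ + 1/n₂)) = √(109.0157 × (1/24 + 1/39)) = 2.7088
t = (x̄₁ - x̄₂) / SE = (64.93 - 64.85) / 2.7088 = 0.08 / 2.7088 = 0.030
p-value = 0.9765

Since p-value > α = 0.01, we fail to reject H₀.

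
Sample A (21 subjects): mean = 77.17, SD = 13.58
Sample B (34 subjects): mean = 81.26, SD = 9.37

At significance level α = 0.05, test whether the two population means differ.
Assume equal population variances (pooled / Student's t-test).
Student's two-sample t-test (equal variances):
H₀: μ₁ = μ₂
H₁: μ₁ ≠ μ₂
df = n₁ + n₂ - 2 = 53
Pooled variance s_p² = [(n₁-1)s₁² + (n₂-1)s₂²] / (n₁ + n₂ - 2) = [(20)(13.58²) + (33)(9.37²)] / 53 = 124.2571
SE = √(s_p²(1/n₁ + 1/n₂)) = √(124.2571 × (1/21 + 1/34)) = 3.0938
t = (x̄₁ - x̄₂) / SE = (77.17 - 81.26) / 3.0938 = -4.09 / 3.0938 = -1.322
p-value = 0.1918

Since p-value > α = 0.05, we fail to reject H₀.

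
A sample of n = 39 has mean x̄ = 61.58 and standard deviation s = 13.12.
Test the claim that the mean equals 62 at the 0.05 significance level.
One-sample t-test:
H₀: μ = 62
H₁: μ ≠ 62
df = n - 1 = 38
t = (x̄ - μ₀) / (s/√n) = (61.58 - 62) / (13.12/√39) = -0.200
p-value = 0.8426

Since p-value > α = 0.05, we fail to reject H₀.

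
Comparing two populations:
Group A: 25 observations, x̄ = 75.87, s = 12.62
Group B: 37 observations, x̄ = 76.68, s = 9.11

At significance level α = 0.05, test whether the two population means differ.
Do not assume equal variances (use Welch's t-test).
Welch's two-sample t-test:
H₀: μ₁ = μ₂
H₁: μ₁ ≠ μ₂
s₁²/n₁ = 12.62²/25 = 6.3706,  s₂²/n₂ = 9.11²/37 = 2.2430
SE = √(s₁²/n₁ + s₂²/n₂) = √(6.3706 + 2.2430) = 2.9349
df (Welch-Satterthwaite) = (s₁²/n₁ + s₂²/n₂)² / [(s₁²/n₁)²/(n₁-1) + (s₂²/n₂)²/(n₂-1)] ≈ 40.53
t = (x̄₁ - x̄₂) / SE = (75.87 - 76.68) / 2.9349 = -0.81 / 2.9349 = -0.276
p-value = 0.7840

Since p-value > α = 0.05, we fail to reject H₀.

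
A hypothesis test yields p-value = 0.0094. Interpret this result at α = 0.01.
Since p = 0.0094 < α = 0.01, reject H₀.
There is sufficient evidence to reject the null hypothesis; the result is statistically significant at the 0.01 level.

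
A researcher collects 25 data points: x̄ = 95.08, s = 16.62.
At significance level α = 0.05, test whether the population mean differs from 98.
One-sample t-test:
H₀: μ = 98
H₁: μ ≠ 98
df = n - 1 = 24
t = (x̄ - μ₀) / (s/√n) = (95.08 - 98) / (16.62/√25) = -0.878
p-value = 0.3884

Since p-value > α = 0.05, we fail to reject H₀.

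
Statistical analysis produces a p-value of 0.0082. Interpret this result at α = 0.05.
Since p = 0.0082 < α = 0.05, reject H₀.
There is sufficient evidence to reject the null hypothesis; the result is statistically significant at the 0.05 level.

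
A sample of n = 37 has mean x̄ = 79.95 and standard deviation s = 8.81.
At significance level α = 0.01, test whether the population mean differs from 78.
One-sample t-test:
H₀: μ = 78
H₁: μ ≠ 78
df = n - 1 = 36
t = (x̄ - μ₀) / (s/√n) = (79.95 - 78) / (8.81/√37) = 1.346
p-value = 0.1866

Since p-value > α = 0.01, we fail to reject H₀.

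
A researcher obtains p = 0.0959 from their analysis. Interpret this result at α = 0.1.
Since p = 0.0959 < α = 0.1, reject H₀.
There is sufficient evidence to reject the null hypothesis; the result is statistically significant at the 0.1 level.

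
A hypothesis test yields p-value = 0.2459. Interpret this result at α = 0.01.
Since p = 0.2459 > α = 0.01, fail to reject H₀.
There is insufficient evidence to reject the null hypothesis; the result is not statistically significant at the 0.01 level.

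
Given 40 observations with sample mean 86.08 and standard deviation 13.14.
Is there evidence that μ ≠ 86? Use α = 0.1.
One-sample t-test:
H₀: μ = 86
H₁: μ ≠ 86
df = n - 1 = 39
t = (x̄ - μ₀) / (s/√n) = (86.08 - 86) / (13.14/√40) = 0.039
p-value = 0.9695

Since p-value > α = 0.1, we fail to reject H₀.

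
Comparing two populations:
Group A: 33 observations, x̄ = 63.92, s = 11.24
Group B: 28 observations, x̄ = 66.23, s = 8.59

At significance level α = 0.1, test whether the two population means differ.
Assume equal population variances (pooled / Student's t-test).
Student's two-sample t-test (equal variances):
H₀: μ₁ = μ₂
H₁: μ₁ ≠ μ₂
df = n₁ + n₂ - 2 = 59
Pooled variance s_p² = [(n₁-1)s₁² + (n₂-1)s₂²] / (n₁ + n₂ - 2) = [(32)(11.24²) + (27)(8.59²)] / 59 = 102.2895
SE = √(s_p²(1/n₁ + 1/n₂)) = √(102.2895 × (1/33 + 1/28)) = 2.5986
t = (x̄₁ - x̄₂) / SE = (63.92 - 66.23) / 2.5986 = -2.31 / 2.5986 = -0.889
p-value = 0.3777

Since p-value > α = 0.1, we fail to reject H₀.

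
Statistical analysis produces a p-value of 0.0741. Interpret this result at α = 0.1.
Since p = 0.0741 < α = 0.1, reject H₀.
There is sufficient evidence to reject the null hypothesis; the result is statistically significant at the 0.1 level.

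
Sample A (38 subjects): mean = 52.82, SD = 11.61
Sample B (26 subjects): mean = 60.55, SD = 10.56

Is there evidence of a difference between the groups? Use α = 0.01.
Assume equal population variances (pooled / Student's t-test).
Student's two-sample t-test (equal variances):
H₀: μ₁ = μ₂
H₁: μ₁ ≠ μ₂
df = n₁ + n₂ - 2 = 62
Pooled variance s_p² = [(n₁-1)s₁² + (n₂-1)s₂²] / (n₁ + n₂ - 2) = [(37)(11.61²) + (25)(10.56²)] / 62 = 125.4056
SE = √(s_p²(1/n₁ + 1/n₂)) = √(125.4056 × (1/38 + 1/26)) = 2.8502
t = (x̄₁ - x̄₂) / SE = (52.82 - 60.55) / 2.8502 = -7.73 / 2.8502 = -2.712
p-value = 0.0086

Since p-value < α = 0.01, we reject H₀.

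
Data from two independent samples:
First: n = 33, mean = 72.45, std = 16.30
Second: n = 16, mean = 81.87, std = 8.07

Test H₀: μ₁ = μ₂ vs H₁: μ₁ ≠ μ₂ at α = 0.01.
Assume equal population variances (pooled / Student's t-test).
Student's two-sample t-test (equal variances):
H₀: μ₁ = μ₂
H₁: μ₁ ≠ μ₂
df = n₁ + n₂ - 2 = 47
Pooled variance s_p² = [(n₁-1)s₁² + (n₂-1)s₂²] / (n₁ + n₂ - 2) = [(32)(16.30²) + (15)(8.07²)] / 47 = 201.6799
SE = √(s_p²(1/n₁ + 1/n₂)) = √(201.6799 × (1/33 + 1/16)) = 4.3263
t = (x̄₁ - x̄₂) / SE = (72.45 - 81.87) / 4.3263 = -9.42 / 4.3263 = -2.177
p-value = 0.0345

Since p-value > α = 0.01, we fail to reject H₀.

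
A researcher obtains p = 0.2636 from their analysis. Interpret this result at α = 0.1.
Since p = 0.2636 > α = 0.1, fail to reject H₀.
There is insufficient evidence to reject the null hypothesis; the result is not statistically significant at the 0.1 level.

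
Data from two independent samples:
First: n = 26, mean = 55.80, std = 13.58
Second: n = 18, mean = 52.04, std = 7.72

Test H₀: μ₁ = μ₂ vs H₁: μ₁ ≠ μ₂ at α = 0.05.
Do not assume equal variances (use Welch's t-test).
Welch's two-sample t-test:
H₀: μ₁ = μ₂
H₁: μ₁ ≠ μ₂
s₁²/n₁ = 13.58²/26 = 7.0929,  s₂²/n₂ = 7.72²/18 = 3.3110
SE = √(s₁²/n₁ + s₂²/n₂) = √(7.0929 + 3.3110) = 3.2255
df (Welch-Satterthwaite) = (s₁²/n₁ + s₂²/n₂)² / [(s₁²/n₁)²/(n₁-1) + (s₂²/n₂)²/(n₂-1)] ≈ 40.73
t = (x̄₁ - x̄₂) / SE = (55.80 - 52.04) / 3.2255 = 3.76 / 3.2255 = 1.166
p-value = 0.2505

Since p-value > α = 0.05, we fail to reject H₀.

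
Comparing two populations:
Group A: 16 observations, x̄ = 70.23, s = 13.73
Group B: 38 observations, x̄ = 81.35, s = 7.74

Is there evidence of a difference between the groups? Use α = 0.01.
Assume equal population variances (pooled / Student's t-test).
Student's two-sample t-test (equal variances):
H₀: μ₁ = μ₂
H₁: μ₁ ≠ μ₂
df = n₁ + n₂ - 2 = 52
Pooled variance s_p² = [(n₁-1)s₁² + (n₂-1)s₂²] / (n₁ + n₂ - 2) = [(15)(13.73²) + (37)(7.74²)] / 52 = 97.0053
SE = √(s_p²(1/n₁ + 1/n₂)) = √(97.0053 × (1/16 + 1/38)) = 2.9352
t = (x̄₁ - x̄₂) / SE = (70.23 - 81.35) / 2.9352 = -11.12 / 2.9352 = -3.788
p-value = 0.0004

Since p-value < α = 0.01, we reject H₀.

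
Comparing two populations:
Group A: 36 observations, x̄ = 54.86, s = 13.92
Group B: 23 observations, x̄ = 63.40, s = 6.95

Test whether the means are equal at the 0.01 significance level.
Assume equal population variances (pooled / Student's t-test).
Student's two-sample t-test (equal variances):
H₀: μ₁ = μ₂
H₁: μ₁ ≠ μ₂
df = n₁ + n₂ - 2 = 57
Pooled variance s_p² = [(n₁-1)s₁² + (n₂-1)s₂²] / (n₁ + n₂ - 2) = [(35)(13.92²) + (22)(6.95²)] / 57 = 137.6224
SE = √(s_p²(1/n₁ + 1/n₂)) = √(137.6224 × (1/36 + 1/23)) = 3.1315
t = (x̄₁ - x̄₂) / SE = (54.86 - 63.40) / 3.1315 = -8.54 / 3.1315 = -2.727
p-value = 0.0085

Since p-value < α = 0.01, we reject H₀.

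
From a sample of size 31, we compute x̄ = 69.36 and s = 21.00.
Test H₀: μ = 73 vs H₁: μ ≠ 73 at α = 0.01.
One-sample t-test:
H₀: μ = 73
H₁: μ ≠ 73
df = n - 1 = 30
t = (x̄ - μ₀) / (s/√n) = (69.36 - 73) / (21.00/√31) = -0.965
p-value = 0.3422

Since p-value > α = 0.01, we fail to reject H₀.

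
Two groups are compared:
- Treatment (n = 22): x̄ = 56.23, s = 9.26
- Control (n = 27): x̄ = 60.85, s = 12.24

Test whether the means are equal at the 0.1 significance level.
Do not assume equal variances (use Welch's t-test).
Welch's two-sample t-test:
H₀: μ₁ = μ₂
H₁: μ₁ ≠ μ₂
s₁²/n₁ = 9.26²/22 = 3.8976,  s₂²/n₂ = 12.24²/27 = 5.5488
SE = √(s₁²/n₁ + s₂²/n₂) = √(3.8976 + 5.5488) = 3.0735
df (Welch-Satterthwaite) = (s₁²/n₁ + s₂²/n₂)² / [(s₁²/n₁)²/(n₁-1) + (s₂²/n₂)²/(n₂-1)] ≈ 46.78
t = (x̄₁ - x̄₂) / SE = (56.23 - 60.85) / 3.0735 = -4.62 / 3.0735 = -1.503
p-value = 0.1395

Since p-value > α = 0.1, we fail to reject H₀.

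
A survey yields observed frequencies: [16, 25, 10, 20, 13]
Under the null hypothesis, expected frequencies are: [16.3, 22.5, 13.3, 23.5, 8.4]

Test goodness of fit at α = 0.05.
Chi-square goodness of fit test:
H₀: observed counts match expected distribution
H₁: observed counts differ from expected distribution
df = k - 1 = 4
χ² = Σ(O - E)²/E
   = (16 - 16.3)²/16.3 + (25 - 22.5)²/22.5 + (10 - 13.3)²/13.3 + (20 - 23.5)²/23.5 + (13 - 8.4)²/8.4
   = 0.006 + 0.278 + 0.819 + 0.521 + 2.519
   = 4.14
p-value = 0.3871

Since p-value > α = 0.05, we fail to reject H₀.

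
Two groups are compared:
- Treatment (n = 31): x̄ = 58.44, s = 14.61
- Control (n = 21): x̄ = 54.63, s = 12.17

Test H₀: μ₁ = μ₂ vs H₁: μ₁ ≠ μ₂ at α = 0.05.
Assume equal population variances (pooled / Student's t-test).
Student's two-sample t-test (equal variances):
H₀: μ₁ = μ₂
H₁: μ₁ ≠ μ₂
df = n₁ + n₂ - 2 = 50
Pooled variance s_p² = [(n₁-1)s₁² + (n₂-1)s₂²] / (n₁ + n₂ - 2) = [(30)(14.61²) + (20)(12.17²)] / 50 = 187.3148
SE = √(s_p²(1/n₁ + 1/n₂)) = √(187.3148 × (1/31 + 1/21)) = 3.8681
t = (x̄₁ - x̄₂) / SE = (58.44 - 54.63) / 3.8681 = 3.81 / 3.8681 = 0.985
p-value = 0.3294

Since p-value > α = 0.05, we fail to reject H₀.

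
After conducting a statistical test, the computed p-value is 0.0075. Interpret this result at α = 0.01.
Since p = 0.0075 < α = 0.01, reject H₀.
There is sufficient evidence to reject the null hypothesis; the result is statistically significant at the 0.01 level.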